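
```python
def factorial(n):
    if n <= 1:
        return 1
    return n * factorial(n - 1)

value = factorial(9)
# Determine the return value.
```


factorial(9)
= 9 * factorial(8)
= 9 * 8 * factorial(7)
= 9 * 8 * 7 * factorial(6)
= 9 * 8 * 7 * 6 * factorial(5)
= 9 * 8 * 7 * 6 * 5 * factorial(4)
= 9 * 8 * 7 * 6 * 5 * 4 * factorial(3)
= 9 * 8 * 7 * 6 * 5 * 4 * 3 * factorial(2)
= 9 * 8 * 7 * 6 * 5 * 4 * 3 * 2 * factorial(1)
= 9 * 8 * 7 * 6 * 5 * 4 * 3 * 2 * 1
= 362880


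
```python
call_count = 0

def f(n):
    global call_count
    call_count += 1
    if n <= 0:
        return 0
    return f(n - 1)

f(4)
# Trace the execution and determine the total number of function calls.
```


f(4) calls f(3) calls ... calls f(0)
Total calls: 4 + 1 (for base case) = 5


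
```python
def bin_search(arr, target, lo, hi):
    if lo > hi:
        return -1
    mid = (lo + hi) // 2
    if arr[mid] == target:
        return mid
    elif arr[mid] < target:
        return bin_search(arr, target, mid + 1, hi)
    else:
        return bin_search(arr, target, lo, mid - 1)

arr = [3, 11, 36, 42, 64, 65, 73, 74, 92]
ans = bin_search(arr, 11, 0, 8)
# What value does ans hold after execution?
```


bin_search(arr, 11, 0, 8)
lo=0, hi=8, mid=4, arr[mid]=64
64 > 11, search left half
lo=0, hi=3, mid=1, arr[mid]=11
arr[1] == 11, found at index 1
= 1


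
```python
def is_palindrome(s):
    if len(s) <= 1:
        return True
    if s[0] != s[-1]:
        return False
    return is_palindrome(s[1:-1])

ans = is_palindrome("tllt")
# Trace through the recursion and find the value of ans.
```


is_palindrome("tllt")
"tllt": s[0]='t' == s[-1]='t' -> is_palindrome("ll")
"ll": s[0]='l' == s[-1]='l' -> is_palindrome("")
"": len <= 1 -> True
= True


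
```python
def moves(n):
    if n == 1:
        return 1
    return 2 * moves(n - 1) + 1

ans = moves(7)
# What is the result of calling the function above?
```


moves(7)
= 2 * moves(6) + 1
= 2 * (2 * moves(5) + 1) + 1
= 2 * (2 * (2 * moves(4) + 1) + 1) + 1
= 2 * (2 * (2 * (2 * moves(3) + 1) + 1) + 1) + 1
= 2 * (2 * (2 * (2 * (2 * moves(2) + 1) + 1) + 1) + 1) + 1
= 2 * (2 * (2 * (2 * (2 * (2 * moves(1) + 1) + 1) + 1) + 1) + 1) + 1
Now compute bottom-up:
moves(1) = 1
moves(2) = 2 * 1 + 1 = 3
moves(3) = 2 * 3 + 1 = 7
moves(4) = 2 * 7 + 1 = 15
moves(5) = 2 * 15 + 1 = 31
moves(6) = 2 * 31 + 1 = 63
moves(7) = 2 * 63 + 1 = 127
= 127


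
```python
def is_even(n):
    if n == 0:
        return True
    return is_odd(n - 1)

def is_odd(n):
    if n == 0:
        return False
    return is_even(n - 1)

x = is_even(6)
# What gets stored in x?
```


is_even(6)
= is_odd(5)
= is_even(4)
= is_odd(3)
= is_even(2)
= is_odd(1)
= is_even(0)
n == 0: return True
= True


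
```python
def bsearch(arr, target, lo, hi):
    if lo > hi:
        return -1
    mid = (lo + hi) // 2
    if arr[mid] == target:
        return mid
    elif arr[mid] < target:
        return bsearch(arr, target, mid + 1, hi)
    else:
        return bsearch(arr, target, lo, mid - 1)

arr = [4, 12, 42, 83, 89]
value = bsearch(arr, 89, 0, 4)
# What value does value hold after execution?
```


bsearch(arr, 89, 0, 4)
lo=0, hi=4, mid=2, arr[mid]=42
42 < 89, search right half
lo=3, hi=4, mid=3, arr[mid]=83
83 < 89, search right half
lo=4, hi=4, mid=4, arr[mid]=89
arr[4] == 89, found at index 4
= 4


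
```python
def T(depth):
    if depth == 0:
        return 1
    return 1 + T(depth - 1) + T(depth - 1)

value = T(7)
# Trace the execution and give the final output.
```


T(7)
= 1 + T(6) + T(6)
= 1 + 2 * T(6)
T(k) = 2^(k+1) - 1
T(0) = 1
T(1) = 3
T(2) = 7
T(3) = 15
T(4) = 31
T(7) = 2^8 - 1 = 255


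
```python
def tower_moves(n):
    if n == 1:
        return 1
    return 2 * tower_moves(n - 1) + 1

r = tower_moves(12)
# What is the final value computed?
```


tower_moves(12)
= 2 * tower_moves(11) + 1
= 2 * (2 * tower_moves(10) + 1) + 1
= 2 * (2 * (2 * tower_moves(9) + 1) + 1) + 1
= 2 * (2 * (2 * (2 * tower_moves(8) + 1) + 1) + 1) + 1
= 2 * (2 * (2 * (2 * (2 * tower_moves(7) + 1) + 1) + 1) + 1) + 1
= 2 * (2 * (2 * (2 * (2 * (2 * tower_moves(6) + 1) + 1) + 1) + 1) + 1) + 1
= 2 * (2 * (2 * (2 * (2 * (2 * (2 * tower_moves(5) + 1) + 1) + 1) + 1) + 1) + 1) + 1
= 2 * (2 * (2 * (2 * (2 * (2 * (2 * (2 * tower_moves(4) + 1) + 1) + 1) + 1) + 1) + 1) + 1) + 1
= 2 * (2 * (2 * (2 * (2 * (2 * (2 * (2 * (2 * tower_moves(3) + 1) + 1) + 1) + 1) + 1) + 1) + 1) + 1) + 1
= 2 * (2 * (2 * (2 * (2 * (2 * (2 * (2 * (2 * (2 * tower_moves(2) + 1) + 1) + 1) + 1) + 1) + 1) + 1) + 1) + 1) + 1
= 2 * (2 * (2 * (2 * (2 * (2 * (2 * (2 * (2 * (2 * (2 * tower_moves(1) + 1) + 1) + 1) + 1) + 1) + 1) + 1) + 1) + 1) + 1) + 1
Now compute bottom-up:
tower_moves(1) = 1
tower_moves(2) = 2 * 1 + 1 = 3
tower_moves(3) = 2 * 3 + 1 = 7
tower_moves(4) = 2 * 7 + 1 = 15
tower_moves(5) = 2 * 15 + 1 = 31
tower_moves(6) = 2 * 31 + 1 = 63
tower_moves(7) = 2 * 63 + 1 = 127
tower_moves(8) = 2 * 127 + 1 = 255
tower_moves(9) = 2 * 255 + 1 = 511
tower_moves(10) = 2 * 511 + 1 = 1023
tower_moves(11) = 2 * 1023 + 1 = 2047
tower_moves(12) = 2 * 2047 + 1 = 4095
= 4095


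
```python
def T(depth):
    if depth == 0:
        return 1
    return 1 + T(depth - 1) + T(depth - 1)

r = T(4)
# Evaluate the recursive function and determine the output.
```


T(4)
= 1 + T(3) + T(3)
= 1 + 2 * T(3)
T(k) = 2^(k+1) - 1
T(0) = 1
T(1) = 3
T(2) = 7
T(3) = 15
T(4) = 31
T(4) = 2^5 - 1 = 31


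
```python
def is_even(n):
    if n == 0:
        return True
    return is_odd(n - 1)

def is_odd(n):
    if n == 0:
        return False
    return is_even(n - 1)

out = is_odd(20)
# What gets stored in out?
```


is_odd(20)
= is_even(19)
= is_odd(18)
= is_even(17)
= is_odd(16)
= is_even(15)
= is_odd(14)
= is_even(13)
= is_odd(12)
= is_even(11)
= is_odd(10)
= is_even(9)
= is_odd(8)
= is_even(7)
= is_odd(6)
= is_even(5)
= is_odd(4)
= is_even(3)
= is_odd(2)
= is_even(1)
= is_odd(0)
n == 0: return False
= False


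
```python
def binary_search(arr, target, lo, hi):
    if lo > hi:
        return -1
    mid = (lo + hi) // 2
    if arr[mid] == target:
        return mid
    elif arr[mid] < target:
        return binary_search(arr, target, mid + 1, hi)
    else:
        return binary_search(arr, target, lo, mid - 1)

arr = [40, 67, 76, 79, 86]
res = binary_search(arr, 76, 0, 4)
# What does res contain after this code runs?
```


binary_search(arr, 76, 0, 4)
lo=0, hi=4, mid=2, arr[mid]=76
arr[2] == 76, found at index 2
= 2


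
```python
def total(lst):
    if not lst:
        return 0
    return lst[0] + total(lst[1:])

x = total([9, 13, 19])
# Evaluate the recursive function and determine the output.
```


total([9, 13, 19])
= 9 + total([13, 19])
= 9 + 13 + total([19])
= 9 + 13 + 19 + total([])
= 9 + 13 + 19 + 0
= 41


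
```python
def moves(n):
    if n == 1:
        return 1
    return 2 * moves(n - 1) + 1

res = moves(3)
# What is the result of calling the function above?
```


moves(3)
= 2 * moves(2) + 1
= 2 * (2 * moves(1) + 1) + 1
Now compute bottom-up:
moves(1) = 1
moves(2) = 2 * 1 + 1 = 3
moves(3) = 2 * 3 + 1 = 7
= 7


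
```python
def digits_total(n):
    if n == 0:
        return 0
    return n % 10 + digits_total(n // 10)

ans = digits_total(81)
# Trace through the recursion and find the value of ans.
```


digits_total(81)
= 1 + digits_total(8)
= 1 + 8 + digits_total(0)
= 1 + 8 + 0
= 9


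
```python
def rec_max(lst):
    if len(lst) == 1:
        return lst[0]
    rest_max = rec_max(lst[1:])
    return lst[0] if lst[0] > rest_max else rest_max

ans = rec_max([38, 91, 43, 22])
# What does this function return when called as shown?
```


rec_max([38, 91, 43, 22])
= compare 38 with rec_max([91, 43, 22])
= compare 91 with rec_max([43, 22])
= compare 43 with rec_max([22])
Base: rec_max([22]) = 22
compare 43 with 22: max = 43
compare 91 with 43: max = 91
compare 38 with 91: max = 91
= 91


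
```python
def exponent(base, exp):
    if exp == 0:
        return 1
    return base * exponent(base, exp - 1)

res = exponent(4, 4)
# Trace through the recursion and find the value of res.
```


exponent(4, 4)
= 4 * exponent(4, 3)
= 4 * 4 * exponent(4, 2)
= 4 * 4 * 4 * exponent(4, 1)
= 4 * 4 * 4 * 4 * exponent(4, 0)
= 4 * 4 * 4 * 4 * 1
= 256


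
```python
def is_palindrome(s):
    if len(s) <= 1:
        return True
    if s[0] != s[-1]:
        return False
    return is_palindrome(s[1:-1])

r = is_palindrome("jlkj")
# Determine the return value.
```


is_palindrome("jlkj")
"jlkj": s[0]='j' == s[-1]='j' -> is_palindrome("lk")
"lk": s[0]='l' != s[-1]='k' -> False
= False


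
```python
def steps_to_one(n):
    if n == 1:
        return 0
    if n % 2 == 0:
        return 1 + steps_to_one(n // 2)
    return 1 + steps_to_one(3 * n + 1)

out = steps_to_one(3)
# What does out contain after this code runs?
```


steps_to_one(3)
3 is odd -> 3*3+1 = 10 -> steps_to_one(10)
10 is even -> steps_to_one(5)
5 is odd -> 3*5+1 = 16 -> steps_to_one(16)
16 is even -> steps_to_one(8)
8 is even -> steps_to_one(4)
4 is even -> steps_to_one(2)
2 is even -> steps_to_one(1)
Reached 1 after 7 steps
= 7


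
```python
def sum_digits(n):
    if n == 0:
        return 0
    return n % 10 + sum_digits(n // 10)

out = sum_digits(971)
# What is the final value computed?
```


sum_digits(971)
= 1 + sum_digits(97)
= 1 + 7 + sum_digits(9)
= 1 + 7 + 9 + sum_digits(0)
= 1 + 7 + 9 + 0
= 17


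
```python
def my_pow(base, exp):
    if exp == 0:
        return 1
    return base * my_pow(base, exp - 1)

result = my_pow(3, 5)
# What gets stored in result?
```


my_pow(3, 5)
= 3 * my_pow(3, 4)
= 3 * 3 * my_pow(3, 3)
= 3 * 3 * 3 * my_pow(3, 2)
= 3 * 3 * 3 * 3 * my_pow(3, 1)
= 3 * 3 * 3 * 3 * 3 * my_pow(3, 0)
= 3 * 3 * 3 * 3 * 3 * 1
= 243


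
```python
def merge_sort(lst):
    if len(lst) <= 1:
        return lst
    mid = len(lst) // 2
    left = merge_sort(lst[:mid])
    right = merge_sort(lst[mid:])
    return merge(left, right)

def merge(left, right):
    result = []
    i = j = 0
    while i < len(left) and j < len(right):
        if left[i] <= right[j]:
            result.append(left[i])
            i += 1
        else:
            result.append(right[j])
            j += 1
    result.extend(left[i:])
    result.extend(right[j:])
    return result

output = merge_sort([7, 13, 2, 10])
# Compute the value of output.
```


merge_sort([7, 13, 2, 10])
Split into [7, 13] and [2, 10]
Left sorted: [7, 13]
Right sorted: [2, 10]
Merge [7, 13] and [2, 10]
= [2, 7, 10, 13]


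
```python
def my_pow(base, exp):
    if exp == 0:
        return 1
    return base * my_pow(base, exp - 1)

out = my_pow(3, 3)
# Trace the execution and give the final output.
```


my_pow(3, 3)
= 3 * my_pow(3, 2)
= 3 * 3 * my_pow(3, 1)
= 3 * 3 * 3 * my_pow(3, 0)
= 3 * 3 * 3 * 1
= 27


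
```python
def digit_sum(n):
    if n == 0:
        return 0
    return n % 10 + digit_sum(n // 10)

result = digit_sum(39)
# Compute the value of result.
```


digit_sum(39)
= 9 + digit_sum(3)
= 9 + 3 + digit_sum(0)
= 9 + 3 + 0
= 12


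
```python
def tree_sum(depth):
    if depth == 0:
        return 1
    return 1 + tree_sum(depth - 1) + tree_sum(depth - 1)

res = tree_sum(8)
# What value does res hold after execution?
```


tree_sum(8)
= 1 + tree_sum(7) + tree_sum(7)
= 1 + 2 * tree_sum(7)
tree_sum(k) = 2^(k+1) - 1
tree_sum(0) = 1
tree_sum(1) = 3
tree_sum(2) = 7
tree_sum(3) = 15
tree_sum(4) = 31
tree_sum(8) = 2^9 - 1 = 511


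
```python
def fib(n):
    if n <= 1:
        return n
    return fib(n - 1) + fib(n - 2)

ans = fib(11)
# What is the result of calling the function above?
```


fib(11)
= fib(10) + fib(9)
= (fib(9) + fib(8)) + fib(9)
Computing bottom-up: fib(0)=0, fib(1)=1, fib(2)=1, fib(3)=2, fib(4)=3, fib(5)=5, fib(6)=8, fib(7)=13, fib(8)=21, fib(9)=34, fib(10)=55, fib(11)=89
= 89


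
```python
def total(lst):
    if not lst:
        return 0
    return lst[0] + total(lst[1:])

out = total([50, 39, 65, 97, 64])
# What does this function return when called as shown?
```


total([50, 39, 65, 97, 64])
= 50 + total([39, 65, 97, 64])
= 50 + 39 + total([65, 97, 64])
= 50 + 39 + 65 + total([97, 64])
= 50 + 39 + 65 + 97 + total([64])
= 50 + 39 + 65 + 97 + 64 + total([])
= 50 + 39 + 65 + 97 + 64 + 0
= 315


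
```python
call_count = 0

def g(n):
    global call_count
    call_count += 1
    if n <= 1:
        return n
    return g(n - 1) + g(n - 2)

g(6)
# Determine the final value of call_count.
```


g(6) calls g(5) and g(4); each non-base call branches into two more.
Let C(k) = total number of calls made by g(k), including the call to g(k) itself.
Base cases: C(0) = 1, C(1) = 1
Recurrence: C(k) = 1 + C(k-1) + C(k-2)
  C(2) = 1 + C(1) + C(0) = 1 + 1 + 1 = 3
  C(3) = 1 + C(2) + C(1) = 1 + 3 + 1 = 5
  C(4) = 1 + C(3) + C(2) = 1 + 5 + 3 = 9
  C(5) = 1 + C(4) + C(3) = 1 + 9 + 5 = 15
  C(6) = 1 + C(5) + C(4) = 1 + 15 + 9 = 25
Total calls = C(6) = 25


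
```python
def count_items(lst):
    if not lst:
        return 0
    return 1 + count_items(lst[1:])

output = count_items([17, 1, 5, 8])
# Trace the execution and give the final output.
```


count_items([17, 1, 5, 8])
= 1 + count_items([1, 5, 8])
= 1 + 1 + count_items([5, 8])
= 1 + 1 + 1 + count_items([8])
= 1 + 1 + 1 + 1 + count_items([])
= 1 + 1 + 1 + 1 + 0
= 4


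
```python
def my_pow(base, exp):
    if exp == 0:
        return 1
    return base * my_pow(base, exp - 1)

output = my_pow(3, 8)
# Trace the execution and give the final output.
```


my_pow(3, 8)
= 3 * my_pow(3, 7)
= 3 * 3 * my_pow(3, 6)
= 3 * 3 * 3 * my_pow(3, 5)
= 3 * 3 * 3 * 3 * my_pow(3, 4)
= 3 * 3 * 3 * 3 * 3 * my_pow(3, 3)
= 3 * 3 * 3 * 3 * 3 * 3 * my_pow(3, 2)
= 3 * 3 * 3 * 3 * 3 * 3 * 3 * my_pow(3, 1)
= 3 * 3 * 3 * 3 * 3 * 3 * 3 * 3 * my_pow(3, 0)
= 3 * 3 * 3 * 3 * 3 * 3 * 3 * 3 * 1
= 6561


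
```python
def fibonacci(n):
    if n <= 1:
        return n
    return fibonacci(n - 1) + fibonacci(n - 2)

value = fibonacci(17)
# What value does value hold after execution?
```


fibonacci(17)
= fibonacci(16) + fibonacci(15)
= (fibonacci(15) + fibonacci(14)) + fibonacci(15)
Computing bottom-up: fibonacci(0)=0, fibonacci(1)=1, fibonacci(2)=1, fibonacci(3)=2, fibonacci(4)=3, fibonacci(5)=5, fibonacci(6)=8, fibonacci(7)=13, fibonacci(8)=21, fibonacci(9)=34, fibonacci(10)=55, fibonacci(11)=89, fibonacci(12)=144, fibonacci(13)=233, fibonacci(14)=377, fibonacci(15)=610, fibonacci(16)=987, fibonacci(17)=1597
= 1597


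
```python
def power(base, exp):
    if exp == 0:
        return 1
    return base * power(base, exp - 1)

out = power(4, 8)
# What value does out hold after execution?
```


power(4, 8)
= 4 * power(4, 7)
= 4 * 4 * power(4, 6)
= 4 * 4 * 4 * power(4, 5)
= 4 * 4 * 4 * 4 * power(4, 4)
= 4 * 4 * 4 * 4 * 4 * power(4, 3)
= 4 * 4 * 4 * 4 * 4 * 4 * power(4, 2)
= 4 * 4 * 4 * 4 * 4 * 4 * 4 * power(4, 1)
= 4 * 4 * 4 * 4 * 4 * 4 * 4 * 4 * power(4, 0)
= 4 * 4 * 4 * 4 * 4 * 4 * 4 * 4 * 1
= 65536


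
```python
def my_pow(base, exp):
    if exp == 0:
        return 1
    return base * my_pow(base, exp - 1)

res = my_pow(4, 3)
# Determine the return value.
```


my_pow(4, 3)
= 4 * my_pow(4, 2)
= 4 * 4 * my_pow(4, 1)
= 4 * 4 * 4 * my_pow(4, 0)
= 4 * 4 * 4 * 1
= 64


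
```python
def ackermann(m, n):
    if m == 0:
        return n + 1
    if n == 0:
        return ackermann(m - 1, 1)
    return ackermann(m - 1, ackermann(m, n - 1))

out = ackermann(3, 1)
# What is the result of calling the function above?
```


ackermann(3, 1)
= ackermann(2, ackermann(3, 0))
First compute ackermann(3, 0) = 5
= ackermann(2, 5)
= 13


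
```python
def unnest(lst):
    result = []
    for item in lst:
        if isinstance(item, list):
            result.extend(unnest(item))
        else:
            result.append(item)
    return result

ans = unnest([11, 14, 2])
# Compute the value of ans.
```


unnest([11, 14, 2])
Processing each element:
  11 is not a list -> append 11
  14 is not a list -> append 14
  2 is not a list -> append 2
= [11, 14, 2]


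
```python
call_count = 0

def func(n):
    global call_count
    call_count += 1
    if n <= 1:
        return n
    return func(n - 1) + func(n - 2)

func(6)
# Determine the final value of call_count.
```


func(6) calls func(5) and func(4); each non-base call branches into two more.
Let C(k) = total number of calls made by func(k), including the call to func(k) itself.
Base cases: C(0) = 1, C(1) = 1
Recurrence: C(k) = 1 + C(k-1) + C(k-2)
  C(2) = 1 + C(1) + C(0) = 1 + 1 + 1 = 3
  C(3) = 1 + C(2) + C(1) = 1 + 3 + 1 = 5
  C(4) = 1 + C(3) + C(2) = 1 + 5 + 3 = 9
  C(5) = 1 + C(4) + C(3) = 1 + 9 + 5 = 15
  C(6) = 1 + C(5) + C(4) = 1 + 15 + 9 = 25
Total calls = C(6) = 25


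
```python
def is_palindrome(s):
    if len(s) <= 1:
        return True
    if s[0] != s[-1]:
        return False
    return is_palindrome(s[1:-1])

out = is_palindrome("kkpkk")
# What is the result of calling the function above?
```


is_palindrome("kkpkk")
"kkpkk": s[0]='k' == s[-1]='k' -> is_palindrome("kpk")
"kpk": s[0]='k' == s[-1]='k' -> is_palindrome("p")
"p": len <= 1 -> True
= True


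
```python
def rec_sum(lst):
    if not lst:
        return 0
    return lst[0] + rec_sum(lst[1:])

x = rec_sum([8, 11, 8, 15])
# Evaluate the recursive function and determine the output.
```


rec_sum([8, 11, 8, 15])
= 8 + rec_sum([11, 8, 15])
= 8 + 11 + rec_sum([8, 15])
= 8 + 11 + 8 + rec_sum([15])
= 8 + 11 + 8 + 15 + rec_sum([])
= 8 + 11 + 8 + 15 + 0
= 42


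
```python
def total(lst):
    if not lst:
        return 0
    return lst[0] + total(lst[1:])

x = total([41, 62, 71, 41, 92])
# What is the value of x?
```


total([41, 62, 71, 41, 92])
= 41 + total([62, 71, 41, 92])
= 41 + 62 + total([71, 41, 92])
= 41 + 62 + 71 + total([41, 92])
= 41 + 62 + 71 + 41 + total([92])
= 41 + 62 + 71 + 41 + 92 + total([])
= 41 + 62 + 71 + 41 + 92 + 0
= 307


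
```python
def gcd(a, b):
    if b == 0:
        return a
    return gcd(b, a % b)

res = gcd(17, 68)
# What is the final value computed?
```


gcd(17, 68)
= gcd(68, 17 % 68) = gcd(68, 17)
= gcd(17, 68 % 17) = gcd(17, 0)
b == 0, return a = 17


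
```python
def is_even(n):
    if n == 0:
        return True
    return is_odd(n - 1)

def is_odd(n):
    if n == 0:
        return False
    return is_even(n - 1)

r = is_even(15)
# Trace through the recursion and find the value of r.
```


is_even(15)
= is_odd(14)
= is_even(13)
= is_odd(12)
= is_even(11)
= is_odd(10)
= is_even(9)
= is_odd(8)
= is_even(7)
= is_odd(6)
= is_even(5)
= is_odd(4)
= is_even(3)
= is_odd(2)
= is_even(1)
= is_odd(0)
n == 0: return False
= False


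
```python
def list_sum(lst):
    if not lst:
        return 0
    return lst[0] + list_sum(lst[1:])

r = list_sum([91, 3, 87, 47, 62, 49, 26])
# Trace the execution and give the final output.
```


list_sum([91, 3, 87, 47, 62, 49, 26])
= 91 + list_sum([3, 87, 47, 62, 49, 26])
= 91 + 3 + list_sum([87, 47, 62, 49, 26])
= 91 + 3 + 87 + list_sum([47, 62, 49, 26])
= 91 + 3 + 87 + 47 + list_sum([62, 49, 26])
= 91 + 3 + 87 + 47 + 62 + list_sum([49, 26])
= 91 + 3 + 87 + 47 + 62 + 49 + list_sum([26])
= 91 + 3 + 87 + 47 + 62 + 49 + 26 + list_sum([])
= 91 + 3 + 87 + 47 + 62 + 49 + 26 + 0
= 365


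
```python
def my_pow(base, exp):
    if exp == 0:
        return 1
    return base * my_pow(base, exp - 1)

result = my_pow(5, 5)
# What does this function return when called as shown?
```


my_pow(5, 5)
= 5 * my_pow(5, 4)
= 5 * 5 * my_pow(5, 3)
= 5 * 5 * 5 * my_pow(5, 2)
= 5 * 5 * 5 * 5 * my_pow(5, 1)
= 5 * 5 * 5 * 5 * 5 * my_pow(5, 0)
= 5 * 5 * 5 * 5 * 5 * 1
= 3125


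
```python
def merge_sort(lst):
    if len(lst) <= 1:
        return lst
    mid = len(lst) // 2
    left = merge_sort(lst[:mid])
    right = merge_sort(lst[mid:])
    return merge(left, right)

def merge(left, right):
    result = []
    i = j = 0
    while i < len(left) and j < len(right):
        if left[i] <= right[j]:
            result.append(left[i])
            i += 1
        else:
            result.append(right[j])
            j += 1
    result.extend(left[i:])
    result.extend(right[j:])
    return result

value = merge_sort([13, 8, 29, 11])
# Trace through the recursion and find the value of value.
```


merge_sort([13, 8, 29, 11])
Split into [13, 8] and [29, 11]
Left sorted: [8, 13]
Right sorted: [11, 29]
Merge [8, 13] and [11, 29]
= [8, 11, 13, 29]


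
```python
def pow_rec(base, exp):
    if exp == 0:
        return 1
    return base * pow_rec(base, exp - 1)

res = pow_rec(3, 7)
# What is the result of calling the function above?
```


pow_rec(3, 7)
= 3 * pow_rec(3, 6)
= 3 * 3 * pow_rec(3, 5)
= 3 * 3 * 3 * pow_rec(3, 4)
= 3 * 3 * 3 * 3 * pow_rec(3, 3)
= 3 * 3 * 3 * 3 * 3 * pow_rec(3, 2)
= 3 * 3 * 3 * 3 * 3 * 3 * pow_rec(3, 1)
= 3 * 3 * 3 * 3 * 3 * 3 * 3 * pow_rec(3, 0)
= 3 * 3 * 3 * 3 * 3 * 3 * 3 * 1
= 2187


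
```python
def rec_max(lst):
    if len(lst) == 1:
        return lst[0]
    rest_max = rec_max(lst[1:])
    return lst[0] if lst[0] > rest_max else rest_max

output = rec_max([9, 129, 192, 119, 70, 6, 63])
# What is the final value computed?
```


rec_max([9, 129, 192, 119, 70, 6, 63])
= compare 9 with rec_max([129, 192, 119, 70, 6, 63])
= compare 129 with rec_max([192, 119, 70, 6, 63])
= compare 192 with rec_max([119, 70, 6, 63])
= compare 119 with rec_max([70, 6, 63])
= compare 70 with rec_max([6, 63])
= compare 6 with rec_max([63])
Base: rec_max([63]) = 63
compare 6 with 63: max = 63
compare 70 with 63: max = 70
compare 119 with 70: max = 119
compare 192 with 119: max = 192
compare 129 with 192: max = 192
compare 9 with 192: max = 192
= 192


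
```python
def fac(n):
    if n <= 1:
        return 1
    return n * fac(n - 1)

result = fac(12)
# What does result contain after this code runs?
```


fac(12)
= 12 * fac(11)
= 12 * 11 * fac(10)
= 12 * 11 * 10 * fac(9)
= 12 * 11 * 10 * 9 * fac(8)
= 12 * 11 * 10 * 9 * 8 * fac(7)
= 12 * 11 * 10 * 9 * 8 * 7 * fac(6)
= 12 * 11 * 10 * 9 * 8 * 7 * 6 * fac(5)
= 12 * 11 * 10 * 9 * 8 * 7 * 6 * 5 * fac(4)
= 12 * 11 * 10 * 9 * 8 * 7 * 6 * 5 * 4 * fac(3)
= 12 * 11 * 10 * 9 * 8 * 7 * 6 * 5 * 4 * 3 * fac(2)
= 12 * 11 * 10 * 9 * 8 * 7 * 6 * 5 * 4 * 3 * 2 * fac(1)
= 12 * 11 * 10 * 9 * 8 * 7 * 6 * 5 * 4 * 3 * 2 * 1
= 479001600


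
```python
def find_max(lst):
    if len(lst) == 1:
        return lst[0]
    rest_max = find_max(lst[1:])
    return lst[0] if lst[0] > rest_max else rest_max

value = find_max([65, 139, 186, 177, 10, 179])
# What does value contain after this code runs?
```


find_max([65, 139, 186, 177, 10, 179])
= compare 65 with find_max([139, 186, 177, 10, 179])
= compare 139 with find_max([186, 177, 10, 179])
= compare 186 with find_max([177, 10, 179])
= compare 177 with find_max([10, 179])
= compare 10 with find_max([179])
Base: find_max([179]) = 179
compare 10 with 179: max = 179
compare 177 with 179: max = 179
compare 186 with 179: max = 186
compare 139 with 186: max = 186
compare 65 with 186: max = 186
= 186


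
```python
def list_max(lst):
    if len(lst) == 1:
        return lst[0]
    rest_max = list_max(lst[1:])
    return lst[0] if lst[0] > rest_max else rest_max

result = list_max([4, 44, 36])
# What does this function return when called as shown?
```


list_max([4, 44, 36])
= compare 4 with list_max([44, 36])
= compare 44 with list_max([36])
Base: list_max([36]) = 36
compare 44 with 36: max = 44
compare 4 with 44: max = 44
= 44


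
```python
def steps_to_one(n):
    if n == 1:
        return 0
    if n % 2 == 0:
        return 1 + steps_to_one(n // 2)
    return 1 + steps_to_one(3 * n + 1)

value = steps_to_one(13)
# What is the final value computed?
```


steps_to_one(13)
13 is odd -> 3*13+1 = 40 -> steps_to_one(40)
40 is even -> steps_to_one(20)
20 is even -> steps_to_one(10)
10 is even -> steps_to_one(5)
5 is odd -> 3*5+1 = 16 -> steps_to_one(16)
16 is even -> steps_to_one(8)
8 is even -> steps_to_one(4)
4 is even -> steps_to_one(2)
2 is even -> steps_to_one(1)
Reached 1 after 9 steps
= 9


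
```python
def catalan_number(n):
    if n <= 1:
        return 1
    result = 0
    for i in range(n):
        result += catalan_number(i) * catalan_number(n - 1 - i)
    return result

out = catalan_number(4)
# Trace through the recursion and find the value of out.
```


catalan_number(4)
= sum of catalan_number(i) * catalan_number(4-1-i) for i in 0..3
First compute sub-values bottom-up:
  catalan_number(0) = 1, catalan_number(1) = 1
  catalan_number(2) = 1*1 + 1*1 = 2
  catalan_number(3) = 1*2 + 1*1 + 2*1 = 5
Now catalan_number(4):
  catalan_number(0)*catalan_number(3) = 1*5 = 5
  catalan_number(1)*catalan_number(2) = 1*2 = 2
  catalan_number(2)*catalan_number(1) = 2*1 = 2
  catalan_number(3)*catalan_number(0) = 5*1 = 5
= 5 + 2 + 2 + 5
= 14


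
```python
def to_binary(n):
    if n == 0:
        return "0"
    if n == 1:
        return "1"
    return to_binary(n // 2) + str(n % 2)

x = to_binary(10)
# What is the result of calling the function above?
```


to_binary(10)
= to_binary(5) + "0"
= to_binary(2) + "1" + "0"
= to_binary(1) + "0" + "1" + "0"
= "1" + "0" + "1" + "0"
= "1010"


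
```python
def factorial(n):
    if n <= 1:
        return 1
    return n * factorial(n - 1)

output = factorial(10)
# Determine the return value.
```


factorial(10)
= 10 * factorial(9)
= 10 * 9 * factorial(8)
= 10 * 9 * 8 * factorial(7)
= 10 * 9 * 8 * 7 * factorial(6)
= 10 * 9 * 8 * 7 * 6 * factorial(5)
= 10 * 9 * 8 * 7 * 6 * 5 * factorial(4)
= 10 * 9 * 8 * 7 * 6 * 5 * 4 * factorial(3)
= 10 * 9 * 8 * 7 * 6 * 5 * 4 * 3 * factorial(2)
= 10 * 9 * 8 * 7 * 6 * 5 * 4 * 3 * 2 * factorial(1)
= 10 * 9 * 8 * 7 * 6 * 5 * 4 * 3 * 2 * 1
= 3628800


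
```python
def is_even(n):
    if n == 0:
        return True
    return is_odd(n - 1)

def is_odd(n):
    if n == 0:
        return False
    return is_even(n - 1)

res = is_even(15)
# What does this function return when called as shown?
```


is_even(15)
= is_odd(14)
= is_even(13)
= is_odd(12)
= is_even(11)
= is_odd(10)
= is_even(9)
= is_odd(8)
= is_even(7)
= is_odd(6)
= is_even(5)
= is_odd(4)
= is_even(3)
= is_odd(2)
= is_even(1)
= is_odd(0)
n == 0: return False
= False


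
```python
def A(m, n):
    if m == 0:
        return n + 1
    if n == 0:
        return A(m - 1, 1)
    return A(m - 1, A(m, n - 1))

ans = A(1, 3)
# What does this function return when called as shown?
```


A(1, 3)
= A(0, A(1, 2))
First compute A(1, 2) = 4
= A(0, 4)
= 5


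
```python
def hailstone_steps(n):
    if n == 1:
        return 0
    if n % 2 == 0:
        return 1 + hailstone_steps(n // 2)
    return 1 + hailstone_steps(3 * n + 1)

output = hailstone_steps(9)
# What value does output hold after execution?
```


hailstone_steps(9)
9 is odd -> 3*9+1 = 28 -> hailstone_steps(28)
28 is even -> hailstone_steps(14)
14 is even -> hailstone_steps(7)
7 is odd -> 3*7+1 = 22 -> hailstone_steps(22)
22 is even -> hailstone_steps(11)
11 is odd -> 3*11+1 = 34 -> hailstone_steps(34)
34 is even -> hailstone_steps(17)
17 is odd -> 3*17+1 = 52 -> hailstone_steps(52)
52 is even -> hailstone_steps(26)
26 is even -> hailstone_steps(13)
13 is odd -> 3*13+1 = 40 -> hailstone_steps(40)
40 is even -> hailstone_steps(20)
20 is even -> hailstone_steps(10)
10 is even -> hailstone_steps(5)
5 is odd -> 3*5+1 = 16 -> hailstone_steps(16)
16 is even -> hailstone_steps(8)
8 is even -> hailstone_steps(4)
4 is even -> hailstone_steps(2)
2 is even -> hailstone_steps(1)
Reached 1 after 19 steps
= 19


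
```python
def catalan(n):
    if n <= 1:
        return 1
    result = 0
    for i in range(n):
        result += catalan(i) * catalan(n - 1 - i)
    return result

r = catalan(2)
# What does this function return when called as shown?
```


catalan(2)
= sum of catalan(i) * catalan(2-1-i) for i in 0..1
  catalan(0)*catalan(1) = 1*1 = 1
  catalan(1)*catalan(0) = 1*1 = 1
= 1 + 1
= 2


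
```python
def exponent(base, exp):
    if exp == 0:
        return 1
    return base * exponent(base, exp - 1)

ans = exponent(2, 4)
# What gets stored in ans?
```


exponent(2, 4)
= 2 * exponent(2, 3)
= 2 * 2 * exponent(2, 2)
= 2 * 2 * 2 * exponent(2, 1)
= 2 * 2 * 2 * 2 * exponent(2, 0)
= 2 * 2 * 2 * 2 * 1
= 16


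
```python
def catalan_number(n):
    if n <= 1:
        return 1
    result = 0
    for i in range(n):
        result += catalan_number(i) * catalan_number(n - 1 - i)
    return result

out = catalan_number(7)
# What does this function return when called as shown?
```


catalan_number(7)
= sum of catalan_number(i) * catalan_number(7-1-i) for i in 0..6
First compute sub-values bottom-up:
  catalan_number(0) = 1, catalan_number(1) = 1
  catalan_number(2) = 1*1 + 1*1 = 2
  catalan_number(3) = 1*2 + 1*1 + 2*1 = 5
  catalan_number(4) = 1*5 + 1*2 + 2*1 + 5*1 = 14
  catalan_number(5) = 1*14 + 1*5 + 2*2 + 5*1 + 14*1 = 42
  catalan_number(6) = 1*42 + 1*14 + 2*5 + 5*2 + 14*1 + 42*1 = 132
Now catalan_number(7):
  catalan_number(0)*catalan_number(6) = 1*132 = 132
  catalan_number(1)*catalan_number(5) = 1*42 = 42
  catalan_number(2)*catalan_number(4) = 2*14 = 28
  catalan_number(3)*catalan_number(3) = 5*5 = 25
  catalan_number(4)*catalan_number(2) = 14*2 = 28
  catalan_number(5)*catalan_number(1) = 42*1 = 42
  catalan_number(6)*catalan_number(0) = 132*1 = 132
= 132 + 42 + 28 + 25 + 28 + 42 + 132
= 429


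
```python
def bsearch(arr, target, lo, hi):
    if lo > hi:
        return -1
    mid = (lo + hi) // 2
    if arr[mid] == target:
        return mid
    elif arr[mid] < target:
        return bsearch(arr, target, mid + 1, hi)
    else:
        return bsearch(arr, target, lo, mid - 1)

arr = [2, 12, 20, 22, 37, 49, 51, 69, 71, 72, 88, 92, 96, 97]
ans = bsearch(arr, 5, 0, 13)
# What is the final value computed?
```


bsearch(arr, 5, 0, 13)
lo=0, hi=13, mid=6, arr[mid]=51
51 > 5, search left half
lo=0, hi=5, mid=2, arr[mid]=20
20 > 5, search left half
lo=0, hi=1, mid=0, arr[mid]=2
2 < 5, search right half
lo=1, hi=1, mid=1, arr[mid]=12
12 > 5, search left half
lo > hi, target not found, return -1
= -1


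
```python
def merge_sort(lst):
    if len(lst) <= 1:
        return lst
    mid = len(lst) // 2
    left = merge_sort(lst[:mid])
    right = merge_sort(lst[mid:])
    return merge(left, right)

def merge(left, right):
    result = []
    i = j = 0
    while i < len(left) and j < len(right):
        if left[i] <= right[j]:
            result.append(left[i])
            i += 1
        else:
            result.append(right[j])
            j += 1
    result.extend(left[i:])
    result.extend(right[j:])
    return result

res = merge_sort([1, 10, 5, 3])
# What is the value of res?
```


merge_sort([1, 10, 5, 3])
Split into [1, 10] and [5, 3]
Left sorted: [1, 10]
Right sorted: [3, 5]
Merge [1, 10] and [3, 5]
= [1, 3, 5, 10]


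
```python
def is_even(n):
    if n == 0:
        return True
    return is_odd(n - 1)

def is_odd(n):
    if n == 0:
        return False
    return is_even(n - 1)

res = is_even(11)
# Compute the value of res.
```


is_even(11)
= is_odd(10)
= is_even(9)
= is_odd(8)
= is_even(7)
= is_odd(6)
= is_even(5)
= is_odd(4)
= is_even(3)
= is_odd(2)
= is_even(1)
= is_odd(0)
n == 0: return False
= False


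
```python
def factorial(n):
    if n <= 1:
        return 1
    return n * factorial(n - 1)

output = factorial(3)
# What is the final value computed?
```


factorial(3)
= 3 * factorial(2)
= 3 * 2 * factorial(1)
= 3 * 2 * 1
= 6


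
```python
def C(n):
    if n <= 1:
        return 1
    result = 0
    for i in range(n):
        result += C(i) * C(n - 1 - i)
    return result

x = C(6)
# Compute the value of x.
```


C(6)
= sum of C(i) * C(6-1-i) for i in 0..5
First compute sub-values bottom-up:
  C(0) = 1, C(1) = 1
  C(2) = 1*1 + 1*1 = 2
  C(3) = 1*2 + 1*1 + 2*1 = 5
  C(4) = 1*5 + 1*2 + 2*1 + 5*1 = 14
  C(5) = 1*14 + 1*5 + 2*2 + 5*1 + 14*1 = 42
Now C(6):
  C(0)*C(5) = 1*42 = 42
  C(1)*C(4) = 1*14 = 14
  C(2)*C(3) = 2*5 = 10
  C(3)*C(2) = 5*2 = 10
  C(4)*C(1) = 14*1 = 14
  C(5)*C(0) = 42*1 = 42
= 42 + 14 + 10 + 10 + 14 + 42
= 132


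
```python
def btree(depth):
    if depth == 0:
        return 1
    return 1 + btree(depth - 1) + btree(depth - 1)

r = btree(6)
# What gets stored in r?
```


btree(6)
= 1 + btree(5) + btree(5)
= 1 + 2 * btree(5)
btree(k) = 2^(k+1) - 1
btree(0) = 1
btree(1) = 3
btree(2) = 7
btree(3) = 15
btree(4) = 31
btree(6) = 2^7 - 1 = 127


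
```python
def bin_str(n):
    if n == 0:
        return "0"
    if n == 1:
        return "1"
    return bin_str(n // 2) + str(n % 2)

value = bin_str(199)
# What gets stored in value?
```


bin_str(199)
= bin_str(99) + "1"
= bin_str(49) + "1" + "1"
= bin_str(24) + "1" + "1" + "1"
= bin_str(12) + "0" + "1" + "1" + "1"
= bin_str(6) + "0" + "0" + "1" + "1" + "1"
= bin_str(3) + "0" + "0" + "0" + "1" + "1" + "1"
= bin_str(1) + "1" + "0" + "0" + "0" + "1" + "1" + "1"
= "1" + "1" + "0" + "0" + "0" + "1" + "1" + "1"
= "11000111"


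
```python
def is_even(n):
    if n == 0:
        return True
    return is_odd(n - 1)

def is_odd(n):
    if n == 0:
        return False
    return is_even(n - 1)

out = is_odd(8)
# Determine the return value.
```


is_odd(8)
= is_even(7)
= is_odd(6)
= is_even(5)
= is_odd(4)
= is_even(3)
= is_odd(2)
= is_even(1)
= is_odd(0)
n == 0: return False
= False


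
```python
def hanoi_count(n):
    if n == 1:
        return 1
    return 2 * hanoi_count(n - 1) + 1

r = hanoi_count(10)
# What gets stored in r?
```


hanoi_count(10)
= 2 * hanoi_count(9) + 1
= 2 * (2 * hanoi_count(8) + 1) + 1
= 2 * (2 * (2 * hanoi_count(7) + 1) + 1) + 1
= 2 * (2 * (2 * (2 * hanoi_count(6) + 1) + 1) + 1) + 1
= 2 * (2 * (2 * (2 * (2 * hanoi_count(5) + 1) + 1) + 1) + 1) + 1
= 2 * (2 * (2 * (2 * (2 * (2 * hanoi_count(4) + 1) + 1) + 1) + 1) + 1) + 1
= 2 * (2 * (2 * (2 * (2 * (2 * (2 * hanoi_count(3) + 1) + 1) + 1) + 1) + 1) + 1) + 1
= 2 * (2 * (2 * (2 * (2 * (2 * (2 * (2 * hanoi_count(2) + 1) + 1) + 1) + 1) + 1) + 1) + 1) + 1
= 2 * (2 * (2 * (2 * (2 * (2 * (2 * (2 * (2 * hanoi_count(1) + 1) + 1) + 1) + 1) + 1) + 1) + 1) + 1) + 1
Now compute bottom-up:
hanoi_count(1) = 1
hanoi_count(2) = 2 * 1 + 1 = 3
hanoi_count(3) = 2 * 3 + 1 = 7
hanoi_count(4) = 2 * 7 + 1 = 15
hanoi_count(5) = 2 * 15 + 1 = 31
hanoi_count(6) = 2 * 31 + 1 = 63
hanoi_count(7) = 2 * 63 + 1 = 127
hanoi_count(8) = 2 * 127 + 1 = 255
hanoi_count(9) = 2 * 255 + 1 = 511
hanoi_count(10) = 2 * 511 + 1 = 1023
= 1023


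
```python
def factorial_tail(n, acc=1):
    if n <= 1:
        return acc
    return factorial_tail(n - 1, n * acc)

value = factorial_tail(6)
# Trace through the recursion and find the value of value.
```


factorial_tail(6, 1)
= factorial_tail(5, 6 * 1) = factorial_tail(5, 6)
= factorial_tail(4, 5 * 6) = factorial_tail(4, 30)
= factorial_tail(3, 4 * 30) = factorial_tail(3, 120)
= factorial_tail(2, 3 * 120) = factorial_tail(2, 360)
= factorial_tail(1, 2 * 360) = factorial_tail(1, 720)
n <= 1, return acc = 720


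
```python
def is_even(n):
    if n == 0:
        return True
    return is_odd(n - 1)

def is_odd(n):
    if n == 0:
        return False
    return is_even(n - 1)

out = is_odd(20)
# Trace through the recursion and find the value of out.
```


is_odd(20)
= is_even(19)
= is_odd(18)
= is_even(17)
= is_odd(16)
= is_even(15)
= is_odd(14)
= is_even(13)
= is_odd(12)
= is_even(11)
= is_odd(10)
= is_even(9)
= is_odd(8)
= is_even(7)
= is_odd(6)
= is_even(5)
= is_odd(4)
= is_even(3)
= is_odd(2)
= is_even(1)
= is_odd(0)
n == 0: return False
= False


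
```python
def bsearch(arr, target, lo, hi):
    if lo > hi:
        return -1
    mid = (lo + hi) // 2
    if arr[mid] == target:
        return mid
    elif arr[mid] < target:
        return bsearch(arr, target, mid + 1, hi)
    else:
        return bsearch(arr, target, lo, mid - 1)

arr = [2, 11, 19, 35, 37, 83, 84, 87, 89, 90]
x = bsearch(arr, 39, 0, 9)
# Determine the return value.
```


bsearch(arr, 39, 0, 9)
lo=0, hi=9, mid=4, arr[mid]=37
37 < 39, search right half
lo=5, hi=9, mid=7, arr[mid]=87
87 > 39, search left half
lo=5, hi=6, mid=5, arr[mid]=83
83 > 39, search left half
lo > hi, target not found, return -1
= -1


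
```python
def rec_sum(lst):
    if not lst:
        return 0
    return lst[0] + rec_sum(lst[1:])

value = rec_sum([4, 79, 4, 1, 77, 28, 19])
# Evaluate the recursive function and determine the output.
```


rec_sum([4, 79, 4, 1, 77, 28, 19])
= 4 + rec_sum([79, 4, 1, 77, 28, 19])
= 4 + 79 + rec_sum([4, 1, 77, 28, 19])
= 4 + 79 + 4 + rec_sum([1, 77, 28, 19])
= 4 + 79 + 4 + 1 + rec_sum([77, 28, 19])
= 4 + 79 + 4 + 1 + 77 + rec_sum([28, 19])
= 4 + 79 + 4 + 1 + 77 + 28 + rec_sum([19])
= 4 + 79 + 4 + 1 + 77 + 28 + 19 + rec_sum([])
= 4 + 79 + 4 + 1 + 77 + 28 + 19 + 0
= 212


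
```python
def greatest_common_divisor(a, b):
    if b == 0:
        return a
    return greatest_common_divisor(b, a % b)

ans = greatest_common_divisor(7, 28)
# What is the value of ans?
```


greatest_common_divisor(7, 28)
= greatest_common_divisor(28, 7 % 28) = greatest_common_divisor(28, 7)
= greatest_common_divisor(7, 28 % 7) = greatest_common_divisor(7, 0)
b == 0, return a = 7


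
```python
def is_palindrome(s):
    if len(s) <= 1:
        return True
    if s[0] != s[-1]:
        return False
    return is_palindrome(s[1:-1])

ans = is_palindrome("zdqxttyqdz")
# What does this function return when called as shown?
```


is_palindrome("zdqxttyqdz")
"zdqxttyqdz": s[0]='z' == s[-1]='z' -> is_palindrome("dqxttyqd")
"dqxttyqd": s[0]='d' == s[-1]='d' -> is_palindrome("qxttyq")
"qxttyq": s[0]='q' == s[-1]='q' -> is_palindrome("xtty")
"xtty": s[0]='x' != s[-1]='y' -> False
= False


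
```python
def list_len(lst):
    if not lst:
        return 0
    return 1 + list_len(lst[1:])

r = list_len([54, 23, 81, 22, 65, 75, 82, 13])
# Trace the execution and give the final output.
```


list_len([54, 23, 81, 22, 65, 75, 82, 13])
= 1 + list_len([23, 81, 22, 65, 75, 82, 13])
= 1 + 1 + list_len([81, 22, 65, 75, 82, 13])
= 1 + 1 + 1 + list_len([22, 65, 75, 82, 13])
= 1 + 1 + 1 + 1 + list_len([65, 75, 82, 13])
= 1 + 1 + 1 + 1 + 1 + list_len([75, 82, 13])
= 1 + 1 + 1 + 1 + 1 + 1 + list_len([82, 13])
= 1 + 1 + 1 + 1 + 1 + 1 + 1 + list_len([13])
= 1 + 1 + 1 + 1 + 1 + 1 + 1 + 1 + list_len([])
= 1 + 1 + 1 + 1 + 1 + 1 + 1 + 1 + 0
= 8


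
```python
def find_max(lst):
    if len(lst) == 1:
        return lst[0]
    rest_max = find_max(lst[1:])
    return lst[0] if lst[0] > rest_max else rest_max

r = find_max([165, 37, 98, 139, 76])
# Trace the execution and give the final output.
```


find_max([165, 37, 98, 139, 76])
= compare 165 with find_max([37, 98, 139, 76])
= compare 37 with find_max([98, 139, 76])
= compare 98 with find_max([139, 76])
= compare 139 with find_max([76])
Base: find_max([76]) = 76
compare 139 with 76: max = 139
compare 98 with 139: max = 139
compare 37 with 139: max = 139
compare 165 with 139: max = 165
= 165


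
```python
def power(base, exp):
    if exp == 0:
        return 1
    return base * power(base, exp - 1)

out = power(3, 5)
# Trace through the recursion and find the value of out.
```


power(3, 5)
= 3 * power(3, 4)
= 3 * 3 * power(3, 3)
= 3 * 3 * 3 * power(3, 2)
= 3 * 3 * 3 * 3 * power(3, 1)
= 3 * 3 * 3 * 3 * 3 * power(3, 0)
= 3 * 3 * 3 * 3 * 3 * 1
= 243


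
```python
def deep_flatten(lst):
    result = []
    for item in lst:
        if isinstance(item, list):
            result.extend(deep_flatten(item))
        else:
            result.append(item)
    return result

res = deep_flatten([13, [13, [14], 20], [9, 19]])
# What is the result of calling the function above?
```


deep_flatten([13, [13, [14], 20], [9, 19]])
Processing each element:
  13 is not a list -> append 13
  [13, [14], 20] is a list -> deep_flatten recursively -> [13, 14, 20]
  [9, 19] is a list -> deep_flatten recursively -> [9, 19]
= [13, 13, 14, 20, 9, 19]


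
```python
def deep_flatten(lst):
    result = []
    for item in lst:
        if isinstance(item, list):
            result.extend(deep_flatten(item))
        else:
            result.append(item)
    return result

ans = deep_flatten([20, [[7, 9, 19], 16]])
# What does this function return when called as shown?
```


deep_flatten([20, [[7, 9, 19], 16]])
Processing each element:
  20 is not a list -> append 20
  [[7, 9, 19], 16] is a list -> deep_flatten recursively -> [7, 9, 19, 16]
= [20, 7, 9, 19, 16]


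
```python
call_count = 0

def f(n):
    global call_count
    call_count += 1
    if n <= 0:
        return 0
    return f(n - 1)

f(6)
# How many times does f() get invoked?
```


f(6) calls f(5) calls ... calls f(0)
Total calls: 6 + 1 (for base case) = 7
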